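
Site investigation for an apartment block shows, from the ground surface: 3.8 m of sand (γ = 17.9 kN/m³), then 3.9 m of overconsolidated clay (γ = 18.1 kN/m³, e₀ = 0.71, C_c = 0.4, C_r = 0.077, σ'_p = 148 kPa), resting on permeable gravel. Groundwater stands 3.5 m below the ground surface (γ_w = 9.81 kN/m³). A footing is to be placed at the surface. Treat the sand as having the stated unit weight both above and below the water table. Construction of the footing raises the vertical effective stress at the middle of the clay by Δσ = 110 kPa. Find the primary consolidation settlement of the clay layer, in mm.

S_c ≈ 147 mm

Mid-depth of clay below the ground surface: z = 3.8 + 3.9/2 = 5.75 m.
Total vertical stress at mid-clay: σ_v = 17.9×3.8 + 18.1×1.95 = 103.31 kPa.
Pore pressure: u = 9.81×(5.75 − 3.5) = 22.073 kPa.
Initial effective stress: σ'_0 = σ_v − u = 103.31 − 22.073 = 81.237 kPa.
Final effective stress: σ'_f = 81.237 + 110 = 191.24 kPa.
σ'_f = 191.24 > σ'_p = 148 kPa, so the stress path crosses the preconsolidation pressure — recompression up to σ'_p, then virgin compression beyond:
S_c = H/(1+e₀)·[C_r·log₁₀(σ'_p/σ'_0) + C_c·log₁₀(σ'_f/σ'_p)]
    = 3.9/1.71 × [0.077×log₁₀(148/81.237) + 0.4×log₁₀(191.24/148)]
    = 2.2807 × [0.020059 + 0.044527] = 0.1473 m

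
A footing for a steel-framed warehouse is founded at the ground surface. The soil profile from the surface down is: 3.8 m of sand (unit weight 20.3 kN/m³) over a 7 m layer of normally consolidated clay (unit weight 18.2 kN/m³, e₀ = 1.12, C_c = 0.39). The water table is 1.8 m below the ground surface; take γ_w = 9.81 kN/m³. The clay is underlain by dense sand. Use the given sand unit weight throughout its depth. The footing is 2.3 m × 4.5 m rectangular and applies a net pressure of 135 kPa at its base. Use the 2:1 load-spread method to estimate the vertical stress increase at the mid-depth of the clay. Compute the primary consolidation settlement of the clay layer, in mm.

Mid-depth of clay below the ground surface: z = 3.8 + 7/2 = 7.3 m.
Total vertical stress at mid-clay: σ_v = 20.3×3.8 + 18.2×3.5 = 140.84 kPa.
Pore pressure: u = 9.81×(7.3 − 1.8) = 53.955 kPa.
Initial effective stress: σ'_0 = σ_v − u = 140.84 − 53.955 = 86.885 kPa.
Stress increase at mid-clay by the 2:1 spreading method:
Δσ = qBL/((B+z)(L+z)) = 135×2.3×4.5/((2.3+7.3)(4.5+7.3)) = 12.334 kPa
Final effective stress: σ'_f = σ'_0 + Δσ = 86.885 + 12.334 = 99.219 kPa.
Normally consolidated clay, so the full stress increment lies on the virgin compression line:
S_c = C_c·H/(1+e₀)·log₁₀(σ'_f/σ'_0) = 0.39×7/(1+1.12)×log₁₀(99.219/86.885)
    = 1.2877 × 0.05765 = 0.07424 m

S_c ≈ 74.2 mm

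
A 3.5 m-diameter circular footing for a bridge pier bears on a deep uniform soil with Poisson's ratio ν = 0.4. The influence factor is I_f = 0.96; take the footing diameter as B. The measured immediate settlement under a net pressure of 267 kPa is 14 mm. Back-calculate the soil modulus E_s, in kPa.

S_e = q·B·(1−ν²)/E_s · I_f  ⇒  E_s = q·B·(1−ν²)·I_f / S_e.
E_s = 267 × 3.5 × 0.84 × 0.96 / 0.014 = 53830 kPa

E_s ≈ 53800 kPa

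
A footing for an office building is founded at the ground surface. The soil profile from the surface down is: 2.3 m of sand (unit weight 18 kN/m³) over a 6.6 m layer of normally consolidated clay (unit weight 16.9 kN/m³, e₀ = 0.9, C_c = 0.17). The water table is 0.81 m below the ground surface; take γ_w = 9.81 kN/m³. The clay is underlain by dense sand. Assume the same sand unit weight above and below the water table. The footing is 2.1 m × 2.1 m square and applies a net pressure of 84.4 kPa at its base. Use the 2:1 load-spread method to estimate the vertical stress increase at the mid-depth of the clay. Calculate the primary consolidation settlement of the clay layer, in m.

Mid-depth of clay below the ground surface: z = 2.3 + 6.6/2 = 5.6 m.
Total vertical stress at mid-clay: σ_v = 18×2.3 + 16.9×3.3 = 97.17 kPa.
Pore pressure: u = 9.81×(5.6 − 0.81) = 46.99 kPa.
Initial effective stress: σ'_0 = σ_v − u = 97.17 − 46.99 = 50.18 kPa.
Stress increase at mid-clay by the 2:1 spreading method:
Δσ = qBL/((B+z)(L+z)) = 84.4×2.1×2.1/((2.1+5.6)(2.1+5.6)) = 6.2777 kPa
Final effective stress: σ'_f = σ'_0 + Δσ = 50.18 + 6.2777 = 56.458 kPa.
Normally consolidated clay, so the full stress increment lies on the virgin compression line:
S_c = C_c·H/(1+e₀)·log₁₀(σ'_f/σ'_0) = 0.17×6.6/(1+0.9)×log₁₀(56.458/50.18)
    = 0.59053 × 0.051195 = 0.03023 m

S_c ≈ 0.0302 m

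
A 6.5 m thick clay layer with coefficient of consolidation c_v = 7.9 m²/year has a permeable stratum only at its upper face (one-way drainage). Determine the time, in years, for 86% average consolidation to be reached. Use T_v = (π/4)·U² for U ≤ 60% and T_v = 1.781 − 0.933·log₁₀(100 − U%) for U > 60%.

t ≈ 3.81 years

Drainage path length: H_d = H = 6.5 m (single drainage).
U > 60%: T_v = 1.781 − 0.933·log₁₀(100 − 86) = 0.71166.
t = T_v·H_d²/c_v = 0.71166×6.5²/7.9 = 3.806 years.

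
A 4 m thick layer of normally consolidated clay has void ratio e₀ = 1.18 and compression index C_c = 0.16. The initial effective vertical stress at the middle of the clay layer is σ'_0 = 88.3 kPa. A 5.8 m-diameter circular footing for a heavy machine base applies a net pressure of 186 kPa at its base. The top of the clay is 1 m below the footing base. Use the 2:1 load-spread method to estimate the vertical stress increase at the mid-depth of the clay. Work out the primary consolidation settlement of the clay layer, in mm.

Mid-depth of clay below the footing base: z = 1 + 4/2 = 3 m.
Stress increase at mid-clay by the 2:1 spreading method:
Δσ ≈ qD²/(D+z)² = 186×5.8²/(5.8+3)² = 80.799 kPa
Final effective stress: σ'_f = σ'_0 + Δσ = 88.3 + 80.799 = 169.1 kPa.
Normally consolidated clay, so the full stress increment lies on the virgin compression line:
S_c = C_c·H/(1+e₀)·log₁₀(σ'_f/σ'_0) = 0.16×4/(1+1.18)×log₁₀(169.1/88.3)
    = 0.29358 × 0.28218 = 0.08284 m

S_c ≈ 82.8 mm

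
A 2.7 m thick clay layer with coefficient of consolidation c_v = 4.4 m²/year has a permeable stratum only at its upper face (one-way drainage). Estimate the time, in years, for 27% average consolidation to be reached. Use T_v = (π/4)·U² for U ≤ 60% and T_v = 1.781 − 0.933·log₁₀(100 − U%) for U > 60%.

Drainage path length: H_d = H = 2.7 m (single drainage).
U ≤ 60%: T_v = (π/4)·U² = (π/4)×0.27² = 0.057256.
t = T_v·H_d²/c_v = 0.057256×2.7²/4.4 = 0.09486 years.

t ≈ 0.0949 years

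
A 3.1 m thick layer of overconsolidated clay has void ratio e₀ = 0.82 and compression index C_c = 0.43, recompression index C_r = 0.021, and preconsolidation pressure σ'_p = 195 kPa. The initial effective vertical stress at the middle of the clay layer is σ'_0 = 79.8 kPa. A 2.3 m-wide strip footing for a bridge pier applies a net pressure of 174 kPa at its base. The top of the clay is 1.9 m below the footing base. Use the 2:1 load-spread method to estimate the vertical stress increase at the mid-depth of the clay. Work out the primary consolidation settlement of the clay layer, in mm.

Mid-depth of clay below the footing base: z = 1.9 + 3.1/2 = 3.45 m.
Stress increase at mid-clay by the 2:1 spreading method:
Δσ = qB/(B+z) = 174×2.3/(2.3+3.45) = 69.6 kPa
Final effective stress: σ'_f = 79.8 + 69.6 = 149.4 kPa.
σ'_f = 149.4 ≤ σ'_p = 195 kPa, so the clay remains overconsolidated and only the recompression index applies:
S_c = C_r·H/(1+e₀)·log₁₀(σ'_f/σ'_0) = 0.021×3.1/1.82×log₁₀(149.4/79.8)
    = 0.035769 × 0.27235 = 0.009742 m

S_c ≈ 9.74 mm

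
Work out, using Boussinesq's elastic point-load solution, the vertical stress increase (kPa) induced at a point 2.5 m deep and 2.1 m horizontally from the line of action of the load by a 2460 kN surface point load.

Δσ_z ≈ 49.5 kPa

Boussinesq vertical stress below a point load on an elastic half-space:
Δσ_z = 3P/(2πz²) · [1 + (r/z)²]^(−5/2)
r/z = 2.1/2.5 = 0.84; [1+(r/z)²]^(−5/2) = 0.26321.
Δσ_z = 3×2460/(2π×2.5²) × 0.26321 = 187.93 × 0.26321 = 49.47 kPa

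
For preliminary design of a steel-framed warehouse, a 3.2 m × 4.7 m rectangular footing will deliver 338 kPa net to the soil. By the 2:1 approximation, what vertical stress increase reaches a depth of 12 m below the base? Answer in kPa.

Δσ_z ≈ 20 kPa

By the 2:1 method the load spreads at 1 horizontal : 2 vertical, so at depth z the loaded area has grown by z in each plan dimension:
Δσ = qBL/((B+z)(L+z)) = 338×3.2×4.7/((3.2+12)(4.7+12)) = 20.026 kPa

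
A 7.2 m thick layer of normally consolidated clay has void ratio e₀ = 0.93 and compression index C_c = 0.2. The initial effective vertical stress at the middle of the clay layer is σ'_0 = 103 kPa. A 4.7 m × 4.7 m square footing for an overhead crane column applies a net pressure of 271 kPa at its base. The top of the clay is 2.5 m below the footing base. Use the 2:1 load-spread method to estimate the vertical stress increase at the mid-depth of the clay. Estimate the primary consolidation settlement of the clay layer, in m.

Mid-depth of clay below the footing base: z = 2.5 + 7.2/2 = 6.1 m.
Stress increase at mid-clay by the 2:1 spreading method:
Δσ = qBL/((B+z)(L+z)) = 271×4.7×4.7/((4.7+6.1)(4.7+6.1)) = 51.324 kPa
Final effective stress: σ'_f = σ'_0 + Δσ = 103 + 51.324 = 154.32 kPa.
Normally consolidated clay, so the full stress increment lies on the virgin compression line:
S_c = C_c·H/(1+e₀)·log₁₀(σ'_f/σ'_0) = 0.2×7.2/(1+0.93)×log₁₀(154.32/103)
    = 0.74611 × 0.17558 = 0.131 m

S_c ≈ 0.131 m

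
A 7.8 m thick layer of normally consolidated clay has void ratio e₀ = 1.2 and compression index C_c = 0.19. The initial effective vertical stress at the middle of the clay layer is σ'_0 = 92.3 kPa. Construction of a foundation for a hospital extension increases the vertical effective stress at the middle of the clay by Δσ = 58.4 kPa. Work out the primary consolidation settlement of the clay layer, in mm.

Final effective stress: σ'_f = σ'_0 + Δσ = 92.3 + 58.4 = 150.7 kPa.
Normally consolidated clay, so the full stress increment lies on the virgin compression line:
S_c = C_c·H/(1+e₀)·log₁₀(σ'_f/σ'_0) = 0.19×7.8/(1+1.2)×log₁₀(150.7/92.3)
    = 0.67364 × 0.21291 = 0.1434 m

S_c ≈ 143 mm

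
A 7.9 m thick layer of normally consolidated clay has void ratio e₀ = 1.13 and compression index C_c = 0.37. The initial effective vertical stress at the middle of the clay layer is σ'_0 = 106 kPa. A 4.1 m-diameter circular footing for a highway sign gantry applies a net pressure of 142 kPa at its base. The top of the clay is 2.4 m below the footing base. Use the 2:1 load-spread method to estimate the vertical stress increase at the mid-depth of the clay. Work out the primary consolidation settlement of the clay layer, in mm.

S_c ≈ 112 mm

Mid-depth of clay below the footing base: z = 2.4 + 7.9/2 = 6.35 m.
Stress increase at mid-clay by the 2:1 spreading method:
Δσ ≈ qD²/(D+z)² = 142×4.1²/(4.1+6.35)² = 21.859 kPa
Final effective stress: σ'_f = σ'_0 + Δσ = 106 + 21.859 = 127.86 kPa.
Normally consolidated clay, so the full stress increment lies on the virgin compression line:
S_c = C_c·H/(1+e₀)·log₁₀(σ'_f/σ'_0) = 0.37×7.9/(1+1.13)×log₁₀(127.86/106)
    = 1.3723 × 0.081429 = 0.1117 m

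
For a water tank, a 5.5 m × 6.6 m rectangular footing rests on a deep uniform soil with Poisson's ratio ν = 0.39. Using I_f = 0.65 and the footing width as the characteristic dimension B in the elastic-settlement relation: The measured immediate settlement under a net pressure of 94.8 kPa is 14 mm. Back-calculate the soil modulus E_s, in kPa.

E_s ≈ 20500 kPa

S_e = q·B·(1−ν²)/E_s · I_f  ⇒  E_s = q·B·(1−ν²)·I_f / S_e.
E_s = 94.8 × 5.5 × 0.8479 × 0.65 / 0.014 = 20530 kPa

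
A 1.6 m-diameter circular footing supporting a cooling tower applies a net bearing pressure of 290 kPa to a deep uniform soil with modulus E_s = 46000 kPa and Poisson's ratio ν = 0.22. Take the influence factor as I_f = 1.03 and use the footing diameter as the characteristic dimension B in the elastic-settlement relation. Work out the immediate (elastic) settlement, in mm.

Immediate (elastic) settlement: S_e = q·B·(1−ν²)/E_s · I_f.
S_e = 290 × 1.6 × (1 − 0.22²) / 46000 × 1.03
    = 290 × 1.6 × 0.9516 / 46000 × 1.03
    = 0.009887 m = 9.887 mm

S_e ≈ 9.89 mm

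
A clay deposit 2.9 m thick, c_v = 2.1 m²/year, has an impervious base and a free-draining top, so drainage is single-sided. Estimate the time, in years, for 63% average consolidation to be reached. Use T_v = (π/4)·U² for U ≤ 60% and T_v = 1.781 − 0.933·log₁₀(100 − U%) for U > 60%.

t ≈ 1.27 years

Drainage path length: H_d = H = 2.9 m (single drainage).
U > 60%: T_v = 1.781 − 0.933·log₁₀(100 − 63) = 0.31787.
t = T_v·H_d²/c_v = 0.31787×2.9²/2.1 = 1.273 years.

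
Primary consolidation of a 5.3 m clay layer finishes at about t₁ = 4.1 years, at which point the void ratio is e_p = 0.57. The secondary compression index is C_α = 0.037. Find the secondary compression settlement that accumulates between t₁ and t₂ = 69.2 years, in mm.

Secondary compression: S_s = C_α·H/(1+e_p)·log₁₀(t₂/t₁)
S_s = 0.037×5.3/(1+0.57)×log₁₀(69.2/4.1)
    = 0.1249 × 1.227 = 0.1533 m

S_s ≈ 153 mm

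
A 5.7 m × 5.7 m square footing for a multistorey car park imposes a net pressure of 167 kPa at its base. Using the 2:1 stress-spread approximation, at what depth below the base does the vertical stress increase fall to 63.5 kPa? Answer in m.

z ≈ 3.54 m

2:1 spreading — at depth z the loaded area has grown by z in each plan dimension:
qB²/(B+z)² = Δσ_z ⇒ z = B(√(q/Δσ_z) − 1) = 5.7×(√(167/63.5) − 1) = 3.544 m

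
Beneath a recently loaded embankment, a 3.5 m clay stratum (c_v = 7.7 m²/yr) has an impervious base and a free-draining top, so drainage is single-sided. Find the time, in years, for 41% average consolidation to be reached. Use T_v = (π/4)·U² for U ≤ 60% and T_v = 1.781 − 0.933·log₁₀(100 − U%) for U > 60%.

Drainage path length: H_d = H = 3.5 m (single drainage).
U ≤ 60%: T_v = (π/4)·U² = (π/4)×0.41² = 0.13203.
t = T_v·H_d²/c_v = 0.13203×3.5²/7.7 = 0.21 years.

t ≈ 0.21 years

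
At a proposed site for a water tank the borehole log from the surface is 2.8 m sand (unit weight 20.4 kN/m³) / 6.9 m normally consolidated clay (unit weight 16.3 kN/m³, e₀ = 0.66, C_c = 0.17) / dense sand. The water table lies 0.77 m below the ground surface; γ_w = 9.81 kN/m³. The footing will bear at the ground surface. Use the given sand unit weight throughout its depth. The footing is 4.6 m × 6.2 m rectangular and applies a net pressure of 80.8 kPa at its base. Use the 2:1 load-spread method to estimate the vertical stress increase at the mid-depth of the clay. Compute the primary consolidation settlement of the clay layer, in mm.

S_c ≈ 77.3 mm

Mid-depth of clay below the ground surface: z = 2.8 + 6.9/2 = 6.25 m.
Total vertical stress at mid-clay: σ_v = 20.4×2.8 + 16.3×3.45 = 113.35 kPa.
Pore pressure: u = 9.81×(6.25 − 0.77) = 53.759 kPa.
Initial effective stress: σ'_0 = σ_v − u = 113.35 − 53.759 = 59.591 kPa.
Stress increase at mid-clay by the 2:1 spreading method:
Δσ = qBL/((B+z)(L+z)) = 80.8×4.6×6.2/((4.6+6.25)(6.2+6.25)) = 17.059 kPa
Final effective stress: σ'_f = σ'_0 + Δσ = 59.591 + 17.059 = 76.65 kPa.
Normally consolidated clay, so the full stress increment lies on the virgin compression line:
S_c = C_c·H/(1+e₀)·log₁₀(σ'_f/σ'_0) = 0.17×6.9/(1+0.66)×log₁₀(76.65/59.591)
    = 0.70663 × 0.10933 = 0.07726 m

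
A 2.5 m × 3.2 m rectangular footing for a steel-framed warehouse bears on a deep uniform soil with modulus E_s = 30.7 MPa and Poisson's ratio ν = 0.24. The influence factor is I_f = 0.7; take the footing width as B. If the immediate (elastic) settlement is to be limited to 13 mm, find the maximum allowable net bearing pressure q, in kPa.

q ≈ 242 kPa

E_s = 30.7 MPa = 30700 kPa.
S_e = q·B·(1−ν²)/E_s · I_f  ⇒  q = S_e·E_s / (B·(1−ν²)·I_f).
q = 0.013 × 30700 / (2.5 × 0.9424 × 0.7) = 242 kPa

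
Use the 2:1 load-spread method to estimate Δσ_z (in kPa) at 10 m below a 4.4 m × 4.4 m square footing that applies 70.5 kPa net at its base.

Δσ_z ≈ 6.58 kPa

By the 2:1 method the load spreads at 1 horizontal : 2 vertical, so at depth z the loaded area has grown by z in each plan dimension:
Δσ = qBL/((B+z)(L+z)) = 70.5×4.4×4.4/((4.4+10)(4.4+10)) = 6.5822 kPa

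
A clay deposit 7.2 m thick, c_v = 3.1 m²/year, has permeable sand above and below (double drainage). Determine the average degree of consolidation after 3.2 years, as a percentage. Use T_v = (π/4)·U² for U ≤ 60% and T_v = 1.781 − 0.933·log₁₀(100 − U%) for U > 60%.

Drainage path length: H_d = H/2 = 3.6 m (double drainage).
T_v = c_v·t/H_d² = 3.1×3.2/3.6² = 0.76543.
T_v = 0.76543 corresponds to the U > 60% branch:
U = 1 − 10^((1.781 − T_v)/0.933)/100 = 0.8774

U ≈ 87.7 %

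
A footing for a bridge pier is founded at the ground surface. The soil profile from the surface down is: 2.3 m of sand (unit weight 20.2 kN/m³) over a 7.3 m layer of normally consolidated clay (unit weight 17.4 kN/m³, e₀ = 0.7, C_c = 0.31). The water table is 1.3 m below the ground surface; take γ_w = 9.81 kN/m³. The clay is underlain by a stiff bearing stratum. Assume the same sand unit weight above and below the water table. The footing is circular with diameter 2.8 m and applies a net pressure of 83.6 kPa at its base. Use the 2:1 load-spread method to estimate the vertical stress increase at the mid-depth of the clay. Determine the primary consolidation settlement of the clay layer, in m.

S_c ≈ 0.0722 m

Mid-depth of clay below the ground surface: z = 2.3 + 7.3/2 = 5.95 m.
Total vertical stress at mid-clay: σ_v = 20.2×2.3 + 17.4×3.65 = 109.97 kPa.
Pore pressure: u = 9.81×(5.95 − 1.3) = 45.617 kPa.
Initial effective stress: σ'_0 = σ_v − u = 109.97 − 45.617 = 64.353 kPa.
Stress increase at mid-clay by the 2:1 spreading method:
Δσ ≈ qD²/(D+z)² = 83.6×2.8²/(2.8+5.95)² = 8.5606 kPa
Final effective stress: σ'_f = σ'_0 + Δσ = 64.353 + 8.5606 = 72.914 kPa.
Normally consolidated clay, so the full stress increment lies on the virgin compression line:
S_c = C_c·H/(1+e₀)·log₁₀(σ'_f/σ'_0) = 0.31×7.3/(1+0.7)×log₁₀(72.914/64.353)
    = 1.3312 × 0.054242 = 0.07221 m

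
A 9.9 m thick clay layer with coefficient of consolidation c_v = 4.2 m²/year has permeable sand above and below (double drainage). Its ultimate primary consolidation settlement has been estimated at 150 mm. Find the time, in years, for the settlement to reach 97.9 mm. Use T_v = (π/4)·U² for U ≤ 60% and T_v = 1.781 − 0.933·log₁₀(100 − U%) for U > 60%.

t ≈ 2 years

Drainage path length: H_d = H/2 = 4.95 m (double drainage).
U = S(t)/S_ult = 97.9/150 = 0.6527.
U > 60%: T_v = 1.781 − 0.933·log₁₀(100 − 65.267) = 0.34348.
t = T_v·H_d²/c_v = 0.34348×4.95²/4.2 = 2.004 years.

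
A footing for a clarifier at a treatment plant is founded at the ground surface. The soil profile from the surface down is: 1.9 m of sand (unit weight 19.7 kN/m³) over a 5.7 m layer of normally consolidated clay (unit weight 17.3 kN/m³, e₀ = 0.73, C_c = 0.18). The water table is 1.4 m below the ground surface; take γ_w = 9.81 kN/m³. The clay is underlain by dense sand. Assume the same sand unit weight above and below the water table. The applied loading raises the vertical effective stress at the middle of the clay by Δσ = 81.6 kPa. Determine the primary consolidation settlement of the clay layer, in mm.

S_c ≈ 238 mm

Mid-depth of clay below the ground surface: z = 1.9 + 5.7/2 = 4.75 m.
Total vertical stress at mid-clay: σ_v = 19.7×1.9 + 17.3×2.85 = 86.735 kPa.
Pore pressure: u = 9.81×(4.75 − 1.4) = 32.864 kPa.
Initial effective stress: σ'_0 = σ_v − u = 86.735 − 32.864 = 53.871 kPa.
Final effective stress: σ'_f = σ'_0 + Δσ = 53.871 + 81.6 = 135.47 kPa.
Normally consolidated clay, so the full stress increment lies on the virgin compression line:
S_c = C_c·H/(1+e₀)·log₁₀(σ'_f/σ'_0) = 0.18×5.7/(1+0.73)×log₁₀(135.47/53.871)
    = 0.59306 × 0.40049 = 0.2375 m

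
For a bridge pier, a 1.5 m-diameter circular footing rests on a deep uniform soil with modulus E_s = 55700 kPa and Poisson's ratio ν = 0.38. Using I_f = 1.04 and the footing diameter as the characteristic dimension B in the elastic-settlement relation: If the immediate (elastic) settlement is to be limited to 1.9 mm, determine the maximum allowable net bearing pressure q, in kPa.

q ≈ 79.3 kPa

S_e = q·B·(1−ν²)/E_s · I_f  ⇒  q = S_e·E_s / (B·(1−ν²)·I_f).
q = 0.0019 × 55700 / (1.5 × 0.8556 × 1.04) = 79.29 kPa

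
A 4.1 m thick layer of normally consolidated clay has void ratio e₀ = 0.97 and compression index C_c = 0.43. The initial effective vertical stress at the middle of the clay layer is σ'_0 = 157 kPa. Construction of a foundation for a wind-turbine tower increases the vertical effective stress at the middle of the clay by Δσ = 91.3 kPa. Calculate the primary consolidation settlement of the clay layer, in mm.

Final effective stress: σ'_f = σ'_0 + Δσ = 157 + 91.3 = 248.3 kPa.
Normally consolidated clay, so the full stress increment lies on the virgin compression line:
S_c = C_c·H/(1+e₀)·log₁₀(σ'_f/σ'_0) = 0.43×4.1/(1+0.97)×log₁₀(248.3/157)
    = 0.89492 × 0.19908 = 0.1782 m

S_c ≈ 178 mm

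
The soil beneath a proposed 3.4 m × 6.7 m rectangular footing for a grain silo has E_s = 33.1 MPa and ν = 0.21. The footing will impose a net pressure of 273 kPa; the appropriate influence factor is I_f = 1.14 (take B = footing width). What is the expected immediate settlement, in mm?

Immediate (elastic) settlement: S_e = q·B·(1−ν²)/E_s · I_f.
E_s = 33.1 MPa = 33100 kPa.
S_e = 273 × 3.4 × (1 − 0.21²) / 33100 × 1.14
    = 273 × 3.4 × 0.9559 / 33100 × 1.14
    = 0.03056 m = 30.56 mm

S_e ≈ 30.6 mm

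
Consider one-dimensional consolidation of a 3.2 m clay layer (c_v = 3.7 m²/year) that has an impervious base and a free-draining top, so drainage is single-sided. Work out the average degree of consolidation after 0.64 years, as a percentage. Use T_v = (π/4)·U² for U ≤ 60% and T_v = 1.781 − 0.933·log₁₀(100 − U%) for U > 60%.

U ≈ 54.3 %

Drainage path length: H_d = H = 3.2 m (single drainage).
T_v = c_v·t/H_d² = 3.7×0.64/3.2² = 0.23125.
T_v = 0.23125 corresponds to the U ≤ 60% branch:
U = √(4T_v/π) = 0.5426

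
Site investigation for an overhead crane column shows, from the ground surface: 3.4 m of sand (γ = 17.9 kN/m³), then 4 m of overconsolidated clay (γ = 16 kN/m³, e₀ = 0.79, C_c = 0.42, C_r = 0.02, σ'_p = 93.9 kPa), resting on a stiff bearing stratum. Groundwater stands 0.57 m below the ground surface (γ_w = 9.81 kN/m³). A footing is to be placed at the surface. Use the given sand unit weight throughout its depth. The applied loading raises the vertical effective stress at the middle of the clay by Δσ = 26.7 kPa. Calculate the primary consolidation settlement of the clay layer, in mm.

S_c ≈ 8.97 mm

Mid-depth of clay below the ground surface: z = 3.4 + 4/2 = 5.4 m.
Total vertical stress at mid-clay: σ_v = 17.9×3.4 + 16×2 = 92.86 kPa.
Pore pressure: u = 9.81×(5.4 − 0.57) = 47.382 kPa.
Initial effective stress: σ'_0 = σ_v − u = 92.86 − 47.382 = 45.478 kPa.
Final effective stress: σ'_f = 45.478 + 26.7 = 72.178 kPa.
σ'_f = 72.178 ≤ σ'_p = 93.9 kPa, so the clay remains overconsolidated and only the recompression index applies:
S_c = C_r·H/(1+e₀)·log₁₀(σ'_f/σ'_0) = 0.02×4/1.79×log₁₀(72.178/45.478)
    = 0.044692 × 0.2006 = 0.008965 m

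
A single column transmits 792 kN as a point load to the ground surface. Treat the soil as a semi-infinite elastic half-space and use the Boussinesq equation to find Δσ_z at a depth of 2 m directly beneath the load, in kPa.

Δσ_z ≈ 94.5 kPa

Boussinesq vertical stress below a point load on an elastic half-space:
Δσ_z = 3P/(2πz²) · [1 + (r/z)²]^(−5/2)
r/z = 0/2 = 0; [1+(r/z)²]^(−5/2) = 1.
Δσ_z = 3×792/(2π×2²) × 1 = 94.538 × 1 = 94.54 kPa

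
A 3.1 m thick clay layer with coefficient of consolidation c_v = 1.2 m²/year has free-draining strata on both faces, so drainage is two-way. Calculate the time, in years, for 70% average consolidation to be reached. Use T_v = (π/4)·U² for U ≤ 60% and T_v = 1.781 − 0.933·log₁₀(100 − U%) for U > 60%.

t ≈ 0.807 years

Drainage path length: H_d = H/2 = 1.55 m (double drainage).
U > 60%: T_v = 1.781 − 0.933·log₁₀(100 − 70) = 0.40285.
t = T_v·H_d²/c_v = 0.40285×1.55²/1.2 = 0.8065 years.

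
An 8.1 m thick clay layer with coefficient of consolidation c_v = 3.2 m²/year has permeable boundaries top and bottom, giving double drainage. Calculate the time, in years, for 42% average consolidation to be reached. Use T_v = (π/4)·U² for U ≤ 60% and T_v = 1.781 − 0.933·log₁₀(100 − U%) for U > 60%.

Drainage path length: H_d = H/2 = 4.05 m (double drainage).
U ≤ 60%: T_v = (π/4)·U² = (π/4)×0.42² = 0.13854.
t = T_v·H_d²/c_v = 0.13854×4.05²/3.2 = 0.7101 years.

t ≈ 0.71 years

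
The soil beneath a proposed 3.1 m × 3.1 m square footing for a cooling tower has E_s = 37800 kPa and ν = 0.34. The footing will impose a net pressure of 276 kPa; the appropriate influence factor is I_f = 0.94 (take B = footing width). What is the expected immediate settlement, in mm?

S_e ≈ 18.8 mm

Immediate (elastic) settlement: S_e = q·B·(1−ν²)/E_s · I_f.
S_e = 276 × 3.1 × (1 − 0.34²) / 37800 × 0.94
    = 276 × 3.1 × 0.8844 / 37800 × 0.94
    = 0.01882 m = 18.82 mm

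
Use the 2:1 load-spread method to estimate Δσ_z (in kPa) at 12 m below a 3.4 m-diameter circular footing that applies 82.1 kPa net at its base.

By the 2:1 method the load spreads at 1 horizontal : 2 vertical, so at depth z the loaded area has grown by z in each plan dimension:
Δσ ≈ qD²/(D+z)² = 82.1×3.4²/(3.4+12)² = 4.0018 kPa

Δσ_z ≈ 4 kPa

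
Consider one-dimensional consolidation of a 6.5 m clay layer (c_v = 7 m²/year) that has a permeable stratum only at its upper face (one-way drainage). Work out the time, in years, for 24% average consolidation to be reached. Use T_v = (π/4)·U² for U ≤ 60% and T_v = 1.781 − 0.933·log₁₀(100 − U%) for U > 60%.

Drainage path length: H_d = H = 6.5 m (single drainage).
U ≤ 60%: T_v = (π/4)·U² = (π/4)×0.24² = 0.045239.
t = T_v·H_d²/c_v = 0.045239×6.5²/7 = 0.273 years.

t ≈ 0.273 years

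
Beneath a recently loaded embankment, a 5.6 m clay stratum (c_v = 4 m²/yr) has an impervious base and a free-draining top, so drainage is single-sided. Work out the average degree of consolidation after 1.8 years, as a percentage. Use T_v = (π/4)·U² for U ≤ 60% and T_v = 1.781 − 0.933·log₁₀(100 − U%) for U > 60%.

Drainage path length: H_d = H = 5.6 m (single drainage).
T_v = c_v·t/H_d² = 4×1.8/5.6² = 0.22959.
T_v = 0.22959 corresponds to the U ≤ 60% branch:
U = √(4T_v/π) = 0.5407

U ≈ 54.1 %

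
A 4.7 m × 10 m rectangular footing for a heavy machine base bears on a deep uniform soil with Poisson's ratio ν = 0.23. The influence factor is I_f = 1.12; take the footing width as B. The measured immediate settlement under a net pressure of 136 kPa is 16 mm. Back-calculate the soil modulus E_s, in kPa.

E_s ≈ 42400 kPa

S_e = q·B·(1−ν²)/E_s · I_f  ⇒  E_s = q·B·(1−ν²)·I_f / S_e.
E_s = 136 × 4.7 × 0.9471 × 1.12 / 0.016 = 42380 kPa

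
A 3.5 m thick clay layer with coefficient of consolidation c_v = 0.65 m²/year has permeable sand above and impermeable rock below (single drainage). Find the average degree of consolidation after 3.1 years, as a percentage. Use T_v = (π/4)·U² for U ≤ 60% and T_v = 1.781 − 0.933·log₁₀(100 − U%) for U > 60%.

U ≈ 45.8 %

Drainage path length: H_d = H = 3.5 m (single drainage).
T_v = c_v·t/H_d² = 0.65×3.1/3.5² = 0.16449.
T_v = 0.16449 corresponds to the U ≤ 60% branch:
U = √(4T_v/π) = 0.4576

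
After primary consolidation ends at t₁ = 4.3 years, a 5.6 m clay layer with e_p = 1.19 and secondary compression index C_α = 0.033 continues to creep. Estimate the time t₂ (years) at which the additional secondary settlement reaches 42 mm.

t₂ ≈ 13.5 years

S_s = C_α·H/(1+e_p)·log₁₀(t₂/t₁) ⇒ log₁₀(t₂/t₁) = S_s·(1+e_p)/(C_α·H).
log₁₀(t₂/t₁) = 0.042 × (1+1.19) / (0.033×5.6) = 0.4977
t₂ = t₁ × 10^0.4977 = 4.3 × 3.146 = 13.53 years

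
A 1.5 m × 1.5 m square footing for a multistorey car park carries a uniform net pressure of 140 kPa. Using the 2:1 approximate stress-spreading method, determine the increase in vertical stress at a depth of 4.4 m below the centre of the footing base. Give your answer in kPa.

By the 2:1 method the load spreads at 1 horizontal : 2 vertical, so at depth z the loaded area has grown by z in each plan dimension:
Δσ = qBL/((B+z)(L+z)) = 140×1.5×1.5/((1.5+4.4)(1.5+4.4)) = 9.0491 kPa

Δσ_z ≈ 9.05 kPa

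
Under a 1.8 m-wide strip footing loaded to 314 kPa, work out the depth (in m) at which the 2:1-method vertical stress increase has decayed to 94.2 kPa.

z ≈ 4.2 m

2:1 spreading — at depth z the loaded area has grown by z in each plan dimension:
qB/(B+z) = Δσ_z ⇒ z = qB/Δσ_z − B = 314×1.8/94.2 − 1.8 = 4.2 m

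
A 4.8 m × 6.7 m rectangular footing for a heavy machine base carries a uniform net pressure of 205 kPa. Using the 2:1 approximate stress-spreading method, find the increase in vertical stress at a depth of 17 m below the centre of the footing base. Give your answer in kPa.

By the 2:1 method the load spreads at 1 horizontal : 2 vertical, so at depth z the loaded area has grown by z in each plan dimension:
Δσ = qBL/((B+z)(L+z)) = 205×4.8×6.7/((4.8+17)(6.7+17)) = 12.76 kPa

Δσ_z ≈ 12.8 kPa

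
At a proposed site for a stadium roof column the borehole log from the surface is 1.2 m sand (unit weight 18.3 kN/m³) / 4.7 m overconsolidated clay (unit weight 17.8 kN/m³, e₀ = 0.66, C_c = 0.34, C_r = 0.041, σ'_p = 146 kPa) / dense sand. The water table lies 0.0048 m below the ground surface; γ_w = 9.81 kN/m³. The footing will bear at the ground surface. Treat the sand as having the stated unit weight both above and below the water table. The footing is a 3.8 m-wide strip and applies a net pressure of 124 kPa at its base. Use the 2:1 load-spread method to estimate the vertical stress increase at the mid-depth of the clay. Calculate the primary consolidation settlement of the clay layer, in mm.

S_c ≈ 58.8 mm

Mid-depth of clay below the ground surface: z = 1.2 + 4.7/2 = 3.55 m.
Total vertical stress at mid-clay: σ_v = 18.3×1.2 + 17.8×2.35 = 63.79 kPa.
Pore pressure: u = 9.81×(3.55 − 0.0048) = 34.776 kPa.
Initial effective stress: σ'_0 = σ_v − u = 63.79 − 34.776 = 29.014 kPa.
Stress increase at mid-clay by the 2:1 spreading method:
Δσ = qB/(B+z) = 124×3.8/(3.8+3.55) = 64.109 kPa
Final effective stress: σ'_f = 29.014 + 64.109 = 93.123 kPa.
σ'_f = 93.123 ≤ σ'_p = 146 kPa, so the clay remains overconsolidated and only the recompression index applies:
S_c = C_r·H/(1+e₀)·log₁₀(σ'_f/σ'_0) = 0.041×4.7/1.66×log₁₀(93.123/29.014)
    = 0.11608 × 0.50645 = 0.05879 m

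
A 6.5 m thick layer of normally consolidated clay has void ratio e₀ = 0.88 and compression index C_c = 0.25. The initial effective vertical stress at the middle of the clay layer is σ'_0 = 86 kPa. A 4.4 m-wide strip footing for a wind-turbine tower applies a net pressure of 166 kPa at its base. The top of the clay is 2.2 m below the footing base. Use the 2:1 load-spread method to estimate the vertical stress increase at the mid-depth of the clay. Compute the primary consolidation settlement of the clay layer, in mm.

Mid-depth of clay below the footing base: z = 2.2 + 6.5/2 = 5.45 m.
Stress increase at mid-clay by the 2:1 spreading method:
Δσ = qB/(B+z) = 166×4.4/(4.4+5.45) = 74.152 kPa
Final effective stress: σ'_f = σ'_0 + Δσ = 86 + 74.152 = 160.15 kPa.
Normally consolidated clay, so the full stress increment lies on the virgin compression line:
S_c = C_c·H/(1+e₀)·log₁₀(σ'_f/σ'_0) = 0.25×6.5/(1+0.88)×log₁₀(160.15/86)
    = 0.86436 × 0.27003 = 0.2334 m

S_c ≈ 233 mm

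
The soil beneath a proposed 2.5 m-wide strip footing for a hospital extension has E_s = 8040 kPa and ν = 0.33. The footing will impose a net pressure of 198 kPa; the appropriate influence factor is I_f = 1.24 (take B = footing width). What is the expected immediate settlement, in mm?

S_e ≈ 68 mm

Immediate (elastic) settlement: S_e = q·B·(1−ν²)/E_s · I_f.
S_e = 198 × 2.5 × (1 − 0.33²) / 8040 × 1.24
    = 198 × 2.5 × 0.8911 / 8040 × 1.24
    = 0.06803 m = 68.03 mm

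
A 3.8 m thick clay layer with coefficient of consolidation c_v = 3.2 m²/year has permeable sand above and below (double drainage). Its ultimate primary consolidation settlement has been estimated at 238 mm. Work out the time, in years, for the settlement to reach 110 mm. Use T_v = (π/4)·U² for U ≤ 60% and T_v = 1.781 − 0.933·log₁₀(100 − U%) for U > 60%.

t ≈ 0.189 years

Drainage path length: H_d = H/2 = 1.9 m (double drainage).
U = S(t)/S_ult = 110/238 = 0.4622.
U ≤ 60%: T_v = (π/4)·U² = (π/4)×0.46218² = 0.16777.
t = T_v·H_d²/c_v = 0.16777×1.9²/3.2 = 0.1893 years.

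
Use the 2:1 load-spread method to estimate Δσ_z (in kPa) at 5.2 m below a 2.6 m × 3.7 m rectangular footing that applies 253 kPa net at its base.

Δσ_z ≈ 35.1 kPa

By the 2:1 method the load spreads at 1 horizontal : 2 vertical, so at depth z the loaded area has grown by z in each plan dimension:
Δσ = qBL/((B+z)(L+z)) = 253×2.6×3.7/((2.6+5.2)(3.7+5.2)) = 35.06 kPa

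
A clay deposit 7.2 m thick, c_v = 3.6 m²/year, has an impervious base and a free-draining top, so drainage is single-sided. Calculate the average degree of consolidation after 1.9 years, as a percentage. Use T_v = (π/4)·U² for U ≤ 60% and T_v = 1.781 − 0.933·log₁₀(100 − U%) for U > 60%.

Drainage path length: H_d = H = 7.2 m (single drainage).
T_v = c_v·t/H_d² = 3.6×1.9/7.2² = 0.13194.
T_v = 0.13194 corresponds to the U ≤ 60% branch:
U = √(4T_v/π) = 0.4099

U ≈ 41 %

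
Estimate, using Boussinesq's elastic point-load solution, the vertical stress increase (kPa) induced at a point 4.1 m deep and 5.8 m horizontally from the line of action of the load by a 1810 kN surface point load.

Δσ_z ≈ 3.29 kPa

Boussinesq vertical stress below a point load on an elastic half-space:
Δσ_z = 3P/(2πz²) · [1 + (r/z)²]^(−5/2)
r/z = 5.8/4.1 = 1.4146; [1+(r/z)²]^(−5/2) = 0.064086.
Δσ_z = 3×1810/(2π×4.1²) × 0.064086 = 51.411 × 0.064086 = 3.295 kPa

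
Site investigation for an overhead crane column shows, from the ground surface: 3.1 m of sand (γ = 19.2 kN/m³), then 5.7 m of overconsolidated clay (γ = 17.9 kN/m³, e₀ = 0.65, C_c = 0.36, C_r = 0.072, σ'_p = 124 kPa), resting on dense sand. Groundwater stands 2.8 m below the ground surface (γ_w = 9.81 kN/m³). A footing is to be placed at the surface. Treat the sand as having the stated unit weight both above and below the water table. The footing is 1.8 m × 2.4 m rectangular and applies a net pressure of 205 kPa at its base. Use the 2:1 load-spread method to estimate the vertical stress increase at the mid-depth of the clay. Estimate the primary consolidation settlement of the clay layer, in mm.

S_c ≈ 17.1 mm

Mid-depth of clay below the ground surface: z = 3.1 + 5.7/2 = 5.95 m.
Total vertical stress at mid-clay: σ_v = 19.2×3.1 + 17.9×2.85 = 110.53 kPa.
Pore pressure: u = 9.81×(5.95 − 2.8) = 30.902 kPa.
Initial effective stress: σ'_0 = σ_v − u = 110.53 − 30.902 = 79.628 kPa.
Stress increase at mid-clay by the 2:1 spreading method:
Δσ = qBL/((B+z)(L+z)) = 205×1.8×2.4/((1.8+5.95)(2.4+5.95)) = 13.685 kPa
Final effective stress: σ'_f = 79.628 + 13.685 = 93.313 kPa.
σ'_f = 93.313 ≤ σ'_p = 124 kPa, so the clay remains overconsolidated and only the recompression index applies:
S_c = C_r·H/(1+e₀)·log₁₀(σ'_f/σ'_0) = 0.072×5.7/1.65×log₁₀(93.313/79.628)
    = 0.24872 × 0.068876 = 0.01713 m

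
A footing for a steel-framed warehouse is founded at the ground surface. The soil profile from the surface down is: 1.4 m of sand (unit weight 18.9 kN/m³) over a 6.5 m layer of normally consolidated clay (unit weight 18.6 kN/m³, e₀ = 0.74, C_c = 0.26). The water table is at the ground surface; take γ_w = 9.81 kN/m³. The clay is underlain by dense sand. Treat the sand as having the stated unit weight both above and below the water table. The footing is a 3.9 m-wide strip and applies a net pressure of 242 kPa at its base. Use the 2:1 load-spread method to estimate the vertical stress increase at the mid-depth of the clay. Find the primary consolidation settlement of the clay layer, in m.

S_c ≈ 0.549 m

Mid-depth of clay below the ground surface: z = 1.4 + 6.5/2 = 4.65 m.
Total vertical stress at mid-clay: σ_v = 18.9×1.4 + 18.6×3.25 = 86.91 kPa.
Pore pressure: u = 9.81×(4.65 − 0) = 45.617 kPa.
Initial effective stress: σ'_0 = σ_v − u = 86.91 − 45.617 = 41.293 kPa.
Stress increase at mid-clay by the 2:1 spreading method:
Δσ = qB/(B+z) = 242×3.9/(3.9+4.65) = 110.39 kPa
Final effective stress: σ'_f = σ'_0 + Δσ = 41.293 + 110.39 = 151.68 kPa.
Normally consolidated clay, so the full stress increment lies on the virgin compression line:
S_c = C_c·H/(1+e₀)·log₁₀(σ'_f/σ'_0) = 0.26×6.5/(1+0.74)×log₁₀(151.68/41.293)
    = 0.97126 × 0.56505 = 0.5488 m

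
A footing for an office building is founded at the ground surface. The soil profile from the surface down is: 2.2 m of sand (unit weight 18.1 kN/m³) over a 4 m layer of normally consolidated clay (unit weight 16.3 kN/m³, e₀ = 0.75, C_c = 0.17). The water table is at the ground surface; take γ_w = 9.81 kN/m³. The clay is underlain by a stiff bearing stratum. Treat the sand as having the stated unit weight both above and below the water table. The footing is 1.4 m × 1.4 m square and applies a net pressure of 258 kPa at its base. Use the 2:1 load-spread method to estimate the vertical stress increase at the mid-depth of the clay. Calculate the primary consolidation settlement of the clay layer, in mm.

S_c ≈ 70.3 mm

Mid-depth of clay below the ground surface: z = 2.2 + 4/2 = 4.2 m.
Total vertical stress at mid-clay: σ_v = 18.1×2.2 + 16.3×2 = 72.42 kPa.
Pore pressure: u = 9.81×(4.2 − 0) = 41.202 kPa.
Initial effective stress: σ'_0 = σ_v − u = 72.42 − 41.202 = 31.218 kPa.
Stress increase at mid-clay by the 2:1 spreading method:
Δσ = qBL/((B+z)(L+z)) = 258×1.4×1.4/((1.4+4.2)(1.4+4.2)) = 16.125 kPa
Final effective stress: σ'_f = σ'_0 + Δσ = 31.218 + 16.125 = 47.343 kPa.
Normally consolidated clay, so the full stress increment lies on the virgin compression line:
S_c = C_c·H/(1+e₀)·log₁₀(σ'_f/σ'_0) = 0.17×4/(1+0.75)×log₁₀(47.343/31.218)
    = 0.38857 × 0.18085 = 0.07027 m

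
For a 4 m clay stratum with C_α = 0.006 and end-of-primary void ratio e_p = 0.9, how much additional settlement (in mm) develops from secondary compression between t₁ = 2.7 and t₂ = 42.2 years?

S_s ≈ 15.1 mm

Secondary compression: S_s = C_α·H/(1+e_p)·log₁₀(t₂/t₁)
S_s = 0.006×4/(1+0.9)×log₁₀(42.2/2.7)
    = 0.01263 × 1.194 = 0.01508 m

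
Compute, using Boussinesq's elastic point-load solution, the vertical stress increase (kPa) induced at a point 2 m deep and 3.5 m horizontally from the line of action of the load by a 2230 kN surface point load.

Boussinesq vertical stress below a point load on an elastic half-space:
Δσ_z = 3P/(2πz²) · [1 + (r/z)²]^(−5/2)
r/z = 3.5/2 = 1.75; [1+(r/z)²]^(−5/2) = 0.030062.
Δσ_z = 3×2230/(2π×2²) × 0.030062 = 266.19 × 0.030062 = 8.002 kPa

Δσ_z ≈ 8 kPa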